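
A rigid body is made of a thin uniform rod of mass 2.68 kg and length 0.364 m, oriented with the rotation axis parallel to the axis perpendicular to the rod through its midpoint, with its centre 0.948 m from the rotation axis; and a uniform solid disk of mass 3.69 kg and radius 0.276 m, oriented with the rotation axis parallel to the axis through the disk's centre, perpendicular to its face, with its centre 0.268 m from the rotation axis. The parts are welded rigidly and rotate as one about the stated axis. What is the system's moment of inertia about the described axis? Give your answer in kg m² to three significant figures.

2.84

Thin rod: I_cm = (1/12)ML² = (1/12)(2.68)(0.364)² = 0.029591 kg m²; centre at d = 0.948 m, so the parallel axis theorem gives I = 0.029591 + (2.68)(0.948)² = 2.4381 kg m².
Solid disk: I_cm = (1/2)MR² = (1/2)(3.69)(0.276)² = 0.14054 kg m²; centre at d = 0.268 m, so the parallel axis theorem gives I = 0.14054 + (3.69)(0.268)² = 0.40558 kg m².
Total I = 2.4381 + 0.40558 = 2.8437 kg m².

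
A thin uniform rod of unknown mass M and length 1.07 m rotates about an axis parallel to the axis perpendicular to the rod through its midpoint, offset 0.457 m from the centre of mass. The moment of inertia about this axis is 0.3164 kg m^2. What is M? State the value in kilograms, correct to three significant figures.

1.04

I = I_cm + Md² = (1/12)ML² + Md² = M·[0.0833333·(1.07)² + (0.457)²] = M·0.30426.
So M = 0.3164 / 0.30426 = 1.0399 kg.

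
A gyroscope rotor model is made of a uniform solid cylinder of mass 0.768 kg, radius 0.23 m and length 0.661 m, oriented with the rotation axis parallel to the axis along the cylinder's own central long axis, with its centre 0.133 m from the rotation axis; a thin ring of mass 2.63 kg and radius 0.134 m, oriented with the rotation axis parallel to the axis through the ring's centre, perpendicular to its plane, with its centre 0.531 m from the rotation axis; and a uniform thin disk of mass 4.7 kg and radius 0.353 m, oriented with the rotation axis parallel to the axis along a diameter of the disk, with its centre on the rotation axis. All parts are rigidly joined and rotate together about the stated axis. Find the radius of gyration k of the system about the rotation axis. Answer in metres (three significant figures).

Solid cylinder: I_cm = (1/2)MR² = (1/2)(0.768)(0.23)² = 0.020314 kg m^2; centre at d = 0.133 m, so the parallel axis theorem gives I = 0.020314 + (0.768)(0.133)² = 0.033899 kg m^2.
Thin ring: I_cm = MR² = (2.63)(0.134)² = 0.047224 kg m^2; centre at d = 0.531 m, so the parallel axis theorem gives I = 0.047224 + (2.63)(0.531)² = 0.78878 kg m^2.
Thin disk: I_cm = (1/4)MR² = (1/4)(4.7)(0.353)² = 0.14642 kg m^2; axis through the centre, so I = 0.14642 kg m^2.
Total I = 0.9691 kg m^2; total mass M = 8.098 kg.
k = √(I/M) = √(0.9691/8.098) = 0.34594 m.

0.346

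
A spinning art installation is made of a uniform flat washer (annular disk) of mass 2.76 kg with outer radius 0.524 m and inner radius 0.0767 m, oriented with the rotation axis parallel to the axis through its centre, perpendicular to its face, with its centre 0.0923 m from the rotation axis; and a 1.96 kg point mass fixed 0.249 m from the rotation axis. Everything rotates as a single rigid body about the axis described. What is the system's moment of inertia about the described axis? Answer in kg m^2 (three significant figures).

Annular disk: I_cm = (1/2)M(R²+r²) = (1/2)(2.76)[(0.524)² + (0.0767)²] = 0.38703 kg m^2; centre at d = 0.0923 m, so the parallel axis theorem gives I = 0.38703 + (2.76)(0.0923)² = 0.41055 kg m^2.
Point mass: I_cm = 0; centre at d = 0.249 m, so the parallel axis theorem gives I = 0 + (1.96)(0.249)² = 0.12152 kg m^2.
Total I = 0.41055 + 0.12152 = 0.53207 kg m^2.

0.532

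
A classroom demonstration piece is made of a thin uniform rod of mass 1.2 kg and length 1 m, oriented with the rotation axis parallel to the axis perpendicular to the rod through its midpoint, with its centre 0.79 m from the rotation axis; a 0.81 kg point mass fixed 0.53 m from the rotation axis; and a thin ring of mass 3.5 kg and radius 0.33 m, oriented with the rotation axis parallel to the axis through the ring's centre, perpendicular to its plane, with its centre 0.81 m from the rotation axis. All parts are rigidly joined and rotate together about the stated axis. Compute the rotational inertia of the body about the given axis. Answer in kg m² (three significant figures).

3.75

Thin rod: I_cm = (1/12)ML² = (1/12)(1.2)(1)² = 0.1 kg m²; centre at d = 0.79 m, so the parallel axis theorem gives I = 0.1 + (1.2)(0.79)² = 0.84892 kg m².
Point mass: I_cm = 0; centre at d = 0.53 m, so the parallel axis theorem gives I = 0 + (0.81)(0.53)² = 0.22753 kg m².
Thin ring: I_cm = MR² = (3.5)(0.33)² = 0.38115 kg m²; centre at d = 0.81 m, so the parallel axis theorem gives I = 0.38115 + (3.5)(0.81)² = 2.6775 kg m².
Total I = 0.84892 + 0.22753 + 2.6775 = 3.7539 kg m².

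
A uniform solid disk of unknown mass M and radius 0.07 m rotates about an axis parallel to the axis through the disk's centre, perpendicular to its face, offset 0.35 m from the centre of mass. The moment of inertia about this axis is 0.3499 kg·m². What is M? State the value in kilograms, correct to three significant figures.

2.80

I = I_cm + Md² = (1/2)MR² + Md² = M·[0.5·(0.07)² + (0.35)²] = M·0.12495.
So M = 0.3499 / 0.12495 = 2.8003 kg.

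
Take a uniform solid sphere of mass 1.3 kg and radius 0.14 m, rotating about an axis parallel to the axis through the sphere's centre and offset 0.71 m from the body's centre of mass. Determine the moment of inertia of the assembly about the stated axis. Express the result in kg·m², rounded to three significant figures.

0.666

I_cm = (2/5)MR² = (2/5)(1.3)(0.14)² = 0.010192 kg·m²; centre at d = 0.71 m, so the parallel axis theorem gives I = 0.010192 + (1.3)(0.71)² = 0.66552 kg·m².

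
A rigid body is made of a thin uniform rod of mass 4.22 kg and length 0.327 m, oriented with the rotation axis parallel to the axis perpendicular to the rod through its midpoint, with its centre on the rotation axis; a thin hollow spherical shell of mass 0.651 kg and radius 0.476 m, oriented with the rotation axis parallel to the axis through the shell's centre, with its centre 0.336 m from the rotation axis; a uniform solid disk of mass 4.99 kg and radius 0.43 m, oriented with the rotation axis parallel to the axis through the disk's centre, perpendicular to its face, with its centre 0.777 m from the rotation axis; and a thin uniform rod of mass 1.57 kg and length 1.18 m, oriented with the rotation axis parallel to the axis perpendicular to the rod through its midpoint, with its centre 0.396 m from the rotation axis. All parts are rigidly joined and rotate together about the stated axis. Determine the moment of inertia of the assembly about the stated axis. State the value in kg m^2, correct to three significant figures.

4.11

Thin rod: I_cm = (1/12)ML² = (1/12)(4.22)(0.327)² = 0.037603 kg m^2; axis through the centre, so I = 0.037603 kg m^2.
Spherical shell: I_cm = (2/3)MR² = (2/3)(0.651)(0.476)² = 0.098334 kg m^2; centre at d = 0.336 m, so I = I_cm + Md² gives I = 0.098334 + (0.651)(0.336)² = 0.17183 kg m^2.
Solid disk: I_cm = (1/2)MR² = (1/2)(4.99)(0.43)² = 0.46133 kg m^2; centre at d = 0.777 m, so I = I_cm + Md² gives I = 0.46133 + (4.99)(0.777)² = 3.4739 kg m^2.
Thin rod: I_cm = (1/12)ML² = (1/12)(1.57)(1.18)² = 0.18217 kg m^2; centre at d = 0.396 m, so I = I_cm + Md² gives I = 0.18217 + (1.57)(0.396)² = 0.42837 kg m^2.
Total I = 0.037603 + 0.17183 + 3.4739 + 0.42837 = 4.1117 kg m^2.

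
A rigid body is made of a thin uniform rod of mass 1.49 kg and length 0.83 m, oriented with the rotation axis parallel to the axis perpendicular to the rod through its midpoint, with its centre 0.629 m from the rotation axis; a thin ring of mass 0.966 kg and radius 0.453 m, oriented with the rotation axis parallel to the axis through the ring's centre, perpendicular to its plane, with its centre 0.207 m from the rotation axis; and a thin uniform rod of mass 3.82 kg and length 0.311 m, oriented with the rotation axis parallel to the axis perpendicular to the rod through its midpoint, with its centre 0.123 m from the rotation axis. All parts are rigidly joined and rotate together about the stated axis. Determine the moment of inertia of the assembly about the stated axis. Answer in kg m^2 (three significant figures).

1.00

Thin rod: I_cm = (1/12)ML² = (1/12)(1.49)(0.83)² = 0.085538 kg m^2; centre at d = 0.629 m, so I = I_cm + Md² gives I = 0.085538 + (1.49)(0.629)² = 0.67504 kg m^2.
Thin ring: I_cm = MR² = (0.966)(0.453)² = 0.19823 kg m^2; centre at d = 0.207 m, so I = I_cm + Md² gives I = 0.19823 + (0.966)(0.207)² = 0.23962 kg m^2.
Thin rod: I_cm = (1/12)ML² = (1/12)(3.82)(0.311)² = 0.03079 kg m^2; centre at d = 0.123 m, so I = I_cm + Md² gives I = 0.03079 + (3.82)(0.123)² = 0.088582 kg m^2.
Total I = 0.67504 + 0.23962 + 0.088582 = 1.0032 kg m^2.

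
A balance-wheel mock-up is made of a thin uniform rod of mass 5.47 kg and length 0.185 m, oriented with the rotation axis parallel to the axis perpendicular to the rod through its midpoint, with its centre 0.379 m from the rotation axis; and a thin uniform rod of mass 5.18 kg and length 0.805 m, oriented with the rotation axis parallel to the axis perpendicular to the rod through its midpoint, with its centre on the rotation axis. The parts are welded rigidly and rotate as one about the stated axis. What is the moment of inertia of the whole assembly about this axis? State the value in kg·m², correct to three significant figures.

Thin rod: I_cm = (1/12)ML² = (1/12)(5.47)(0.185)² = 0.015601 kg·m²; centre at d = 0.379 m, so the parallel axis theorem gives I = 0.015601 + (5.47)(0.379)² = 0.80132 kg·m².
Thin rod: I_cm = (1/12)ML² = (1/12)(5.18)(0.805)² = 0.27973 kg·m²; axis through the centre, so I = 0.27973 kg·m².
Total I = 0.80132 + 0.27973 = 1.081 kg·m².

1.08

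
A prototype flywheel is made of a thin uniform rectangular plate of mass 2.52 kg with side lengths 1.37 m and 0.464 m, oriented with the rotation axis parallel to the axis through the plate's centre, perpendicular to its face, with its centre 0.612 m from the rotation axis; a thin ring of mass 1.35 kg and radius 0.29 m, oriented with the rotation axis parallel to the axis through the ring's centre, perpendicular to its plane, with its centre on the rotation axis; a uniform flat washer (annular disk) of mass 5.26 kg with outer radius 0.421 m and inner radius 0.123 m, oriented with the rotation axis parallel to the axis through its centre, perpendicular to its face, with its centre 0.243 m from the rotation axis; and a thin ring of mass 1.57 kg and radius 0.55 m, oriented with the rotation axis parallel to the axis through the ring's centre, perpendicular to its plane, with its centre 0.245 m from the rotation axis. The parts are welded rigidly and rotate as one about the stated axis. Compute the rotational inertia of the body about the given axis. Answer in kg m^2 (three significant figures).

2.88

Rectangular plate: I_cm = (1/12)M(a²+b²) = (1/12)(2.52)[(1.37)² + (0.464)²] = 0.43936 kg m^2; centre at d = 0.612 m, so I = I_cm + Md² gives I = 0.43936 + (2.52)(0.612)² = 1.3832 kg m^2.
Thin ring: I_cm = MR² = (1.35)(0.29)² = 0.11353 kg m^2; axis through the centre, so I = 0.11353 kg m^2.
Annular disk: I_cm = (1/2)M(R²+r²) = (1/2)(5.26)[(0.421)² + (0.123)²] = 0.50593 kg m^2; centre at d = 0.243 m, so I = I_cm + Md² gives I = 0.50593 + (5.26)(0.243)² = 0.81653 kg m^2.
Thin ring: I_cm = MR² = (1.57)(0.55)² = 0.47493 kg m^2; centre at d = 0.245 m, so I = I_cm + Md² gives I = 0.47493 + (1.57)(0.245)² = 0.56916 kg m^2.
Total I = 1.3832 + 0.11353 + 0.81653 + 0.56916 = 2.8824 kg m^2.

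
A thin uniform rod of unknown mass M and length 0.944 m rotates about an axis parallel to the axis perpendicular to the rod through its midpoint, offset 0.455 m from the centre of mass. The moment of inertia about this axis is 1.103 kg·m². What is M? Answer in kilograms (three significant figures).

3.92

I = I_cm + Md² = (1/12)ML² + Md² = M·[0.0833333·(0.944)² + (0.455)²] = M·0.28129.
So M = 1.103 / 0.28129 = 3.9213 kg.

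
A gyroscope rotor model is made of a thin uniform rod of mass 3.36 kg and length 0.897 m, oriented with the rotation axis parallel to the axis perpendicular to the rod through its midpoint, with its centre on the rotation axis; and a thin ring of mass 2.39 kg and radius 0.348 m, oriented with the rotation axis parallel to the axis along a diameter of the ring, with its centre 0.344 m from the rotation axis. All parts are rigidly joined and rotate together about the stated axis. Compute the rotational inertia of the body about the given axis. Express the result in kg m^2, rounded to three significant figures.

Thin rod: I_cm = (1/12)ML² = (1/12)(3.36)(0.897)² = 0.22529 kg m^2; axis through the centre, so I = 0.22529 kg m^2.
Thin ring: I_cm = (1/2)MR² = (1/2)(2.39)(0.348)² = 0.14472 kg m^2; centre at d = 0.344 m, so the parallel axis theorem gives I = 0.14472 + (2.39)(0.344)² = 0.42754 kg m^2.
Total I = 0.22529 + 0.42754 = 0.65283 kg m^2.

0.653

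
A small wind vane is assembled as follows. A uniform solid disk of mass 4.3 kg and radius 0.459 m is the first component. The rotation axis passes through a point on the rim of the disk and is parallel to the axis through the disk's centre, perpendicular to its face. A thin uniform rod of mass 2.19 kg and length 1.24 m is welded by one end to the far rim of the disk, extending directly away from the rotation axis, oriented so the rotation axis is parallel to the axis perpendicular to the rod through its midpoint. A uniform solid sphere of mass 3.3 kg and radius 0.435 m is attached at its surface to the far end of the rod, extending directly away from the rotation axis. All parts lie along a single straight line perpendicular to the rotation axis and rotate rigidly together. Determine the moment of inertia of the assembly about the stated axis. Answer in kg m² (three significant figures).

Solid disk: I_cm = (1/2)MR² = (1/2)(4.3)(0.459)² = 0.45296 kg m²; centre at d = 0.459 m, so the parallel axis theorem gives I = 0.45296 + (4.3)(0.459)² = 1.3589 kg m².
Thin rod: I_cm = (1/12)ML² = (1/12)(2.19)(1.24)² = 0.28061 kg m²; centre at d = 0.459 + 0.459 + 0.62 = 1.538 m, so the parallel axis theorem gives I = 0.28061 + (2.19)(1.538)² = 5.4609 kg m².
Solid sphere: I_cm = (2/5)MR² = (2/5)(3.3)(0.435)² = 0.24978 kg m²; centre at d = 0.459 + 0.459 + 0.62 + 0.62 + 0.435 = 2.593 m, so the parallel axis theorem gives I = 0.24978 + (3.3)(2.593)² = 22.438 kg m².
Total I = 1.3589 + 5.4609 + 22.438 = 29.258 kg m².

29.3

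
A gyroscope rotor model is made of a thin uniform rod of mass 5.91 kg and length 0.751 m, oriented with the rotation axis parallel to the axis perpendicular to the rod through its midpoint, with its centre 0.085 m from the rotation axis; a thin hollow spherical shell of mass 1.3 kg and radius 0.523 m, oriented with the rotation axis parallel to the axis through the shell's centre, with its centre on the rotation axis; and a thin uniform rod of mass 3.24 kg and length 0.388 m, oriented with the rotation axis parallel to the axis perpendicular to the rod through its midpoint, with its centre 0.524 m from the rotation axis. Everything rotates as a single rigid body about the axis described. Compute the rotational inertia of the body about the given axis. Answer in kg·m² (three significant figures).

1.49

Thin rod: I_cm = (1/12)ML² = (1/12)(5.91)(0.751)² = 0.27777 kg·m²; centre at d = 0.085 m, so I = I_cm + Md² gives I = 0.27777 + (5.91)(0.085)² = 0.32047 kg·m².
Spherical shell: I_cm = (2/3)MR² = (2/3)(1.3)(0.523)² = 0.23706 kg·m²; axis through the centre, so I = 0.23706 kg·m².
Thin rod: I_cm = (1/12)ML² = (1/12)(3.24)(0.388)² = 0.040647 kg·m²; centre at d = 0.524 m, so I = I_cm + Md² gives I = 0.040647 + (3.24)(0.524)² = 0.93027 kg·m².
Total I = 0.32047 + 0.23706 + 0.93027 = 1.4878 kg·m².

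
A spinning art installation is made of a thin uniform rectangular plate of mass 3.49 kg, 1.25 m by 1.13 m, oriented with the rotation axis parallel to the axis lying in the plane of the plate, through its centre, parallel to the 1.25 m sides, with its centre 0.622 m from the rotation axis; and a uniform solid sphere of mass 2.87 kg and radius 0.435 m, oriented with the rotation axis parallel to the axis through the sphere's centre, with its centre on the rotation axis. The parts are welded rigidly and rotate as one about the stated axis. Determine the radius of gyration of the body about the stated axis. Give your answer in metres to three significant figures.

Rectangular plate: I_cm = (1/12)Mb² = (1/12)(3.49)(1.13)² = 0.37137 kg m²; centre at d = 0.622 m, so I = I_cm + Md² gives I = 0.37137 + (3.49)(0.622)² = 1.7216 kg m².
Solid sphere: I_cm = (2/5)MR² = (2/5)(2.87)(0.435)² = 0.21723 kg m²; axis through the centre, so I = 0.21723 kg m².
Total I = 1.9388 kg m²; total mass M = 6.36 kg.
k = √(I/M) = √(1.9388/6.36) = 0.55213 m.

0.552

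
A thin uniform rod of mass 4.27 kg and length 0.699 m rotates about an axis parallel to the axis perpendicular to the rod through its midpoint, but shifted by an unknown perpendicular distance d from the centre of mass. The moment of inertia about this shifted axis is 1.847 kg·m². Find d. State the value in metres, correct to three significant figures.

About the centre-of-mass axis, I_cm = (1/12)ML² = (1/12)(4.27)(0.699)² = 0.17386 kg·m².
Parallel axis theorem: I = I_cm + Md², so Md² = 1.847 − 0.17386 = 1.6731 kg·m².
d = √(1.6731 / 4.27) = 0.62597 m.

0.626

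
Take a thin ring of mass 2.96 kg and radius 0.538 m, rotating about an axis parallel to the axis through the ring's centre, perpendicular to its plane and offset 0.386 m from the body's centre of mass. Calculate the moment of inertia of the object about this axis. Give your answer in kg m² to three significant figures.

1.30

I_cm = MR² = (2.96)(0.538)² = 0.85675 kg m²; centre at d = 0.386 m, so the parallel axis theorem gives I = 0.85675 + (2.96)(0.386)² = 1.2978 kg m².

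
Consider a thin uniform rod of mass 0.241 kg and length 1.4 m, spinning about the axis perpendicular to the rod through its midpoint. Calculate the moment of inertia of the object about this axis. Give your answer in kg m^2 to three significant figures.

I_cm = (1/12)ML² = (1/12)(0.241)(1.4)² = 0.039363 kg m^2; axis through the centre, so I = 0.039363 kg m^2.

0.0394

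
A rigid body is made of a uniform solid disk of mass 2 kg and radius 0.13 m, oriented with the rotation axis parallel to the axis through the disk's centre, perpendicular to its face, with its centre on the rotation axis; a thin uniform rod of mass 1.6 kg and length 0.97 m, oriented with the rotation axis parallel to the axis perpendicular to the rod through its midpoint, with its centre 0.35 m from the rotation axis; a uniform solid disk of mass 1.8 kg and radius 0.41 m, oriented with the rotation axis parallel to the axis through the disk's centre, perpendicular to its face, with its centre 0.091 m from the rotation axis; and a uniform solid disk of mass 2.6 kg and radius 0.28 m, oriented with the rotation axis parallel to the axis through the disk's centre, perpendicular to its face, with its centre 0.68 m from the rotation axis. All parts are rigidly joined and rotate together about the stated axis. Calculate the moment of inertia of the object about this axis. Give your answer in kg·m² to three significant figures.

Solid disk: I_cm = (1/2)MR² = (1/2)(2)(0.13)² = 0.0169 kg·m²; axis through the centre, so I = 0.0169 kg·m².
Thin rod: I_cm = (1/12)ML² = (1/12)(1.6)(0.97)² = 0.12545 kg·m²; centre at d = 0.35 m, so I = I_cm + Md² gives I = 0.12545 + (1.6)(0.35)² = 0.32145 kg·m².
Solid disk: I_cm = (1/2)MR² = (1/2)(1.8)(0.41)² = 0.15129 kg·m²; centre at d = 0.091 m, so I = I_cm + Md² gives I = 0.15129 + (1.8)(0.091)² = 0.1662 kg·m².
Solid disk: I_cm = (1/2)MR² = (1/2)(2.6)(0.28)² = 0.10192 kg·m²; centre at d = 0.68 m, so I = I_cm + Md² gives I = 0.10192 + (2.6)(0.68)² = 1.3042 kg·m².
Total I = 0.0169 + 0.32145 + 0.1662 + 1.3042 = 1.8087 kg·m².

1.81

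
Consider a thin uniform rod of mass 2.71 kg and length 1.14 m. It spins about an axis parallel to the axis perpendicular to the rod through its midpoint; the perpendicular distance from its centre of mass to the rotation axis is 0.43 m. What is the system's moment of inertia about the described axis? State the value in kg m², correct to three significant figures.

0.795

I_cm = (1/12)ML² = (1/12)(2.71)(1.14)² = 0.29349 kg m²; centre at d = 0.43 m, so the parallel axis theorem gives I = 0.29349 + (2.71)(0.43)² = 0.79457 kg m².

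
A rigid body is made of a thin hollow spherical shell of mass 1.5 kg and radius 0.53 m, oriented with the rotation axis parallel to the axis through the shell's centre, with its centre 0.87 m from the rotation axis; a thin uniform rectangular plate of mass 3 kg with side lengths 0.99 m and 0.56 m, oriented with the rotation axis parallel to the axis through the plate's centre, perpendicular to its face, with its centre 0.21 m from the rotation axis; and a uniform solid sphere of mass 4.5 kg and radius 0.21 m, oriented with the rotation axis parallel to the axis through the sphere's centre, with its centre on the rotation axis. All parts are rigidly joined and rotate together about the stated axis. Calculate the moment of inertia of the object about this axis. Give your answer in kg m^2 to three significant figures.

Spherical shell: I_cm = (2/3)MR² = (2/3)(1.5)(0.53)² = 0.2809 kg m^2; centre at d = 0.87 m, so I = I_cm + Md² gives I = 0.2809 + (1.5)(0.87)² = 1.4163 kg m^2.
Rectangular plate: I_cm = (1/12)M(a²+b²) = (1/12)(3)[(0.99)² + (0.56)²] = 0.32343 kg m^2; centre at d = 0.21 m, so I = I_cm + Md² gives I = 0.32343 + (3)(0.21)² = 0.45572 kg m^2.
Solid sphere: I_cm = (2/5)MR² = (2/5)(4.5)(0.21)² = 0.07938 kg m^2; axis through the centre, so I = 0.07938 kg m^2.
Total I = 1.4163 + 0.45572 + 0.07938 = 1.9514 kg m^2.

1.95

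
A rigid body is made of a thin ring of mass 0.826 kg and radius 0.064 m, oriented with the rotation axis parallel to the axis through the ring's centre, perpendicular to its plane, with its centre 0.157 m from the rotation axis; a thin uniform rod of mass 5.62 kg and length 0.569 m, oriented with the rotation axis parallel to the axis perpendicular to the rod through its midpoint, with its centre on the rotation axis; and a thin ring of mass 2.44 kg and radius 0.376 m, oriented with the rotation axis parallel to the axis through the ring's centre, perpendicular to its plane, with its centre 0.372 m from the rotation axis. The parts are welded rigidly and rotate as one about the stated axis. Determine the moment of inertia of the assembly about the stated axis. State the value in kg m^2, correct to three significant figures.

0.858

Thin ring: I_cm = MR² = (0.826)(0.064)² = 0.0033833 kg m^2; centre at d = 0.157 m, so I = I_cm + Md² gives I = 0.0033833 + (0.826)(0.157)² = 0.023743 kg m^2.
Thin rod: I_cm = (1/12)ML² = (1/12)(5.62)(0.569)² = 0.15163 kg m^2; axis through the centre, so I = 0.15163 kg m^2.
Thin ring: I_cm = MR² = (2.44)(0.376)² = 0.34496 kg m^2; centre at d = 0.372 m, so I = I_cm + Md² gives I = 0.34496 + (2.44)(0.372)² = 0.68261 kg m^2.
Total I = 0.023743 + 0.15163 + 0.68261 = 0.85799 kg m^2.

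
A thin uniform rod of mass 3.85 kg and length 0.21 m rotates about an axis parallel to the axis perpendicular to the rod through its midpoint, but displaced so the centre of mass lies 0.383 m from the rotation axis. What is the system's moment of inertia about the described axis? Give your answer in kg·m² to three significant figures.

0.579

I_cm = (1/12)ML² = (1/12)(3.85)(0.21)² = 0.014149 kg·m²; centre at d = 0.383 m, so the parallel axis theorem gives I = 0.014149 + (3.85)(0.383)² = 0.5789 kg·m².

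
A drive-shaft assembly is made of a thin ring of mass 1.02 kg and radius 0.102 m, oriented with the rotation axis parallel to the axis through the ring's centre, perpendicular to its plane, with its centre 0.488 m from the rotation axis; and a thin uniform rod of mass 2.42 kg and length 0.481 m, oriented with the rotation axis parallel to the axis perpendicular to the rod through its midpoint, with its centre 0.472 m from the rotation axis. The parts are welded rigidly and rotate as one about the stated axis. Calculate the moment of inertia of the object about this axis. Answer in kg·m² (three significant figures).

0.839

Thin ring: I_cm = MR² = (1.02)(0.102)² = 0.010612 kg·m²; centre at d = 0.488 m, so the parallel axis theorem gives I = 0.010612 + (1.02)(0.488)² = 0.25352 kg·m².
Thin rod: I_cm = (1/12)ML² = (1/12)(2.42)(0.481)² = 0.046658 kg·m²; centre at d = 0.472 m, so the parallel axis theorem gives I = 0.046658 + (2.42)(0.472)² = 0.5858 kg·m².
Total I = 0.25352 + 0.5858 = 0.83931 kg·m².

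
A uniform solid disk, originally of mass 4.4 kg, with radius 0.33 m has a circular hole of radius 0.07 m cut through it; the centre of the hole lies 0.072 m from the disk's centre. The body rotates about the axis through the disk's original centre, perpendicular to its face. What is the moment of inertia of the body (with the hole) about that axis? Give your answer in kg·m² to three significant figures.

0.238

Unpierced body about its centre: I₀ = (1/2)MR² = (1/2)(4.4)(0.33)² = 0.23958 kg·m².
The removed disk has mass m = M·(r/R)² = (4.4)(0.07/0.33)² = 0.19798 kg (same uniform areal density).
Its moment of inertia about the rotation axis (parallel-axis theorem): I_hole = (1/2)mr² + md² = (1/2)(0.19798)(0.07)² + (0.19798)(0.072)² = 0.0015114 kg·m².
Treating the hole as negative mass, I = I₀ − I_hole = 0.23958 − 0.0015114 = 0.23807 kg·m².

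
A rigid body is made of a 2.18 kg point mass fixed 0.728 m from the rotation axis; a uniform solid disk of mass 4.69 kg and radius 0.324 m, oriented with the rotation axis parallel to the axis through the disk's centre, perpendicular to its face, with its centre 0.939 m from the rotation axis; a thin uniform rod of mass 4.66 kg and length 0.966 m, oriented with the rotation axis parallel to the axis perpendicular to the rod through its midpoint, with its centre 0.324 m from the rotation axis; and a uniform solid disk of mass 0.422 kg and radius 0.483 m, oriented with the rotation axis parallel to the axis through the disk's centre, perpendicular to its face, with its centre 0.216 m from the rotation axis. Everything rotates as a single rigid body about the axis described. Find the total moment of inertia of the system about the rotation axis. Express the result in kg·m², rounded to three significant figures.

6.46

Point mass: I_cm = 0; centre at d = 0.728 m, so the parallel axis theorem gives I = 0 + (2.18)(0.728)² = 1.1554 kg·m².
Solid disk: I_cm = (1/2)MR² = (1/2)(4.69)(0.324)² = 0.24617 kg·m²; centre at d = 0.939 m, so the parallel axis theorem gives I = 0.24617 + (4.69)(0.939)² = 4.3814 kg·m².
Thin rod: I_cm = (1/12)ML² = (1/12)(4.66)(0.966)² = 0.36238 kg·m²; centre at d = 0.324 m, so the parallel axis theorem gives I = 0.36238 + (4.66)(0.324)² = 0.85156 kg·m².
Solid disk: I_cm = (1/2)MR² = (1/2)(0.422)(0.483)² = 0.049224 kg·m²; centre at d = 0.216 m, so the parallel axis theorem gives I = 0.049224 + (0.422)(0.216)² = 0.068913 kg·m².
Total I = 1.1554 + 4.3814 + 0.85156 + 0.068913 = 6.4573 kg·m².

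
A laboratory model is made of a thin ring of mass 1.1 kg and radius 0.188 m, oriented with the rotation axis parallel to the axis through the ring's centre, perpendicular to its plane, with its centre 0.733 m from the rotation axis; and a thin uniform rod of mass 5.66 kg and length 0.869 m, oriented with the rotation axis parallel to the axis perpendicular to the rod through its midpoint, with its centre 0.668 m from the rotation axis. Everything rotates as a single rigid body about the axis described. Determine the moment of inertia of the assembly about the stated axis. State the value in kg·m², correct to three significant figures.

Thin ring: I_cm = MR² = (1.1)(0.188)² = 0.038878 kg·m²; centre at d = 0.733 m, so I = I_cm + Md² gives I = 0.038878 + (1.1)(0.733)² = 0.6299 kg·m².
Thin rod: I_cm = (1/12)ML² = (1/12)(5.66)(0.869)² = 0.35618 kg·m²; centre at d = 0.668 m, so I = I_cm + Md² gives I = 0.35618 + (5.66)(0.668)² = 2.8818 kg·m².
Total I = 0.6299 + 2.8818 = 3.5117 kg·m².

3.51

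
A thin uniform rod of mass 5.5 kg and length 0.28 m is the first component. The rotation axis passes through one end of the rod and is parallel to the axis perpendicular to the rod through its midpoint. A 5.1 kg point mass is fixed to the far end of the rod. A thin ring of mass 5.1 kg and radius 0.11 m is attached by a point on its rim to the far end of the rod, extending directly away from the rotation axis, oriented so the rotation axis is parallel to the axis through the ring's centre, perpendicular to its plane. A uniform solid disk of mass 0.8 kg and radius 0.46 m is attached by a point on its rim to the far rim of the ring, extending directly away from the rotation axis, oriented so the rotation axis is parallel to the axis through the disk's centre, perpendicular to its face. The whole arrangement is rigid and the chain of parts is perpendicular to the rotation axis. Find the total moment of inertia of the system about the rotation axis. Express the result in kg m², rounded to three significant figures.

Thin rod: I_cm = (1/12)ML² = (1/12)(5.5)(0.28)² = 0.035933 kg m²; centre at d = 0.14 m, so the parallel axis theorem gives I = 0.035933 + (5.5)(0.14)² = 0.14373 kg m².
Point mass: I_cm = 0; centre at d = 0.14 + 0.14 = 0.28 m, so the parallel axis theorem gives I = 0 + (5.1)(0.28)² = 0.39984 kg m².
Thin ring: I_cm = MR² = (5.1)(0.11)² = 0.06171 kg m²; centre at d = 0.14 + 0.14 + 0.11 = 0.39 m, so the parallel axis theorem gives I = 0.06171 + (5.1)(0.39)² = 0.83742 kg m².
Solid disk: I_cm = (1/2)MR² = (1/2)(0.8)(0.46)² = 0.08464 kg m²; centre at d = 0.14 + 0.14 + 0.11 + 0.11 + 0.46 = 0.96 m, so the parallel axis theorem gives I = 0.08464 + (0.8)(0.96)² = 0.82192 kg m².
Total I = 0.14373 + 0.39984 + 0.83742 + 0.82192 = 2.2029 kg m².

2.20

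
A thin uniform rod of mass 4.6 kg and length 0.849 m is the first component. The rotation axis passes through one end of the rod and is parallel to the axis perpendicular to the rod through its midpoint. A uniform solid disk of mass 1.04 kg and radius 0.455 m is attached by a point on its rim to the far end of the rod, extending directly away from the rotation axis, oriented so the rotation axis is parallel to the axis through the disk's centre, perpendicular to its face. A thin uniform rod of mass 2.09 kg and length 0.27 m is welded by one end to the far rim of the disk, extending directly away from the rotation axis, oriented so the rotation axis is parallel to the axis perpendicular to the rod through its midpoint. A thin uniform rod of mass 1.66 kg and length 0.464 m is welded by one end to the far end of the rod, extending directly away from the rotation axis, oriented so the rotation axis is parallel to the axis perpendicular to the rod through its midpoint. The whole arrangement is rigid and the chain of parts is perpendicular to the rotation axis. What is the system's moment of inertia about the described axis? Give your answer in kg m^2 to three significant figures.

19.0

Thin rod: I_cm = (1/12)ML² = (1/12)(4.6)(0.849)² = 0.27631 kg m^2; centre at d = 0.4245 m, so I = I_cm + Md² gives I = 0.27631 + (4.6)(0.4245)² = 1.1052 kg m^2.
Solid disk: I_cm = (1/2)MR² = (1/2)(1.04)(0.455)² = 0.10765 kg m^2; centre at d = 0.4245 + 0.4245 + 0.455 = 1.304 m, so I = I_cm + Md² gives I = 0.10765 + (1.04)(1.304)² = 1.8761 kg m^2.
Thin rod: I_cm = (1/12)ML² = (1/12)(2.09)(0.27)² = 0.012697 kg m^2; centre at d = 0.4245 + 0.4245 + 0.455 + 0.455 + 0.135 = 1.894 m, so I = I_cm + Md² gives I = 0.012697 + (2.09)(1.894)² = 7.51 kg m^2.
Thin rod: I_cm = (1/12)ML² = (1/12)(1.66)(0.464)² = 0.029783 kg m^2; centre at d = 0.4245 + 0.4245 + 0.455 + 0.455 + 0.135 + 0.135 + 0.232 = 2.261 m, so I = I_cm + Md² gives I = 0.029783 + (1.66)(2.261)² = 8.5159 kg m^2.
Total I = 1.1052 + 1.8761 + 7.51 + 8.5159 = 19.007 kg m^2.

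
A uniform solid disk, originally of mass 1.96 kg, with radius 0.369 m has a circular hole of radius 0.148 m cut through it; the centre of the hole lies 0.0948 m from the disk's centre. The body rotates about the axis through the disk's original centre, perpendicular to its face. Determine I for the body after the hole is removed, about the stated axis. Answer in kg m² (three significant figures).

0.127

Unpierced body about its centre: I₀ = (1/2)MR² = (1/2)(1.96)(0.369)² = 0.13344 kg m².
The removed disk has mass m = M·(r/R)² = (1.96)(0.148/0.369)² = 0.3153 kg (same uniform areal density).
Its moment of inertia about the rotation axis (parallel-axis theorem): I_hole = (1/2)mr² + md² = (1/2)(0.3153)(0.148)² + (0.3153)(0.0948)² = 0.0062868 kg m².
Treating the hole as negative mass, I = I₀ − I_hole = 0.13344 − 0.0062868 = 0.12715 kg m².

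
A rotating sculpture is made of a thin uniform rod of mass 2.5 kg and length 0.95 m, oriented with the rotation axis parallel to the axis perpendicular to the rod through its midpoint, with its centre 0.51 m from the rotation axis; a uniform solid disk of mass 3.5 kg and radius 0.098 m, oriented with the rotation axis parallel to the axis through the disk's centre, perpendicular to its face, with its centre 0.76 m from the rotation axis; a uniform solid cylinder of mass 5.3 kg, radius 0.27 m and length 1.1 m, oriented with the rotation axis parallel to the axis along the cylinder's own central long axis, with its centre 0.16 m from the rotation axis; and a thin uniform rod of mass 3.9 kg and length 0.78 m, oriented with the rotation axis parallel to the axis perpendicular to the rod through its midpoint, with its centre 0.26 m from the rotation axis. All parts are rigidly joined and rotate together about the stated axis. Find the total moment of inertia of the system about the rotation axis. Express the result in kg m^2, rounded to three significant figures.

3.67

Thin rod: I_cm = (1/12)ML² = (1/12)(2.5)(0.95)² = 0.18802 kg m^2; centre at d = 0.51 m, so the parallel axis theorem gives I = 0.18802 + (2.5)(0.51)² = 0.83827 kg m^2.
Solid disk: I_cm = (1/2)MR² = (1/2)(3.5)(0.098)² = 0.016807 kg m^2; centre at d = 0.76 m, so the parallel axis theorem gives I = 0.016807 + (3.5)(0.76)² = 2.0384 kg m^2.
Solid cylinder: I_cm = (1/2)MR² = (1/2)(5.3)(0.27)² = 0.19319 kg m^2; centre at d = 0.16 m, so the parallel axis theorem gives I = 0.19319 + (5.3)(0.16)² = 0.32887 kg m^2.
Thin rod: I_cm = (1/12)ML² = (1/12)(3.9)(0.78)² = 0.19773 kg m^2; centre at d = 0.26 m, so the parallel axis theorem gives I = 0.19773 + (3.9)(0.26)² = 0.46137 kg m^2.
Total I = 0.83827 + 2.0384 + 0.32887 + 0.46137 = 3.6669 kg m^2.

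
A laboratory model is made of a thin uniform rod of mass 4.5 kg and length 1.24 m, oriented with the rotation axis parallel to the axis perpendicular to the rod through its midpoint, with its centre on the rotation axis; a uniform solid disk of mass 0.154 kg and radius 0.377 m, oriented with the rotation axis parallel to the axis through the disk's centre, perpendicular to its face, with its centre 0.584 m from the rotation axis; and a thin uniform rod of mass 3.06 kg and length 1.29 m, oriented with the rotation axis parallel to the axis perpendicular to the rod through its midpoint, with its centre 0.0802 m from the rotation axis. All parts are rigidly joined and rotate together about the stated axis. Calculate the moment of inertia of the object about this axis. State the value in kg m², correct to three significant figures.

Thin rod: I_cm = (1/12)ML² = (1/12)(4.5)(1.24)² = 0.5766 kg m²; axis through the centre, so I = 0.5766 kg m².
Solid disk: I_cm = (1/2)MR² = (1/2)(0.154)(0.377)² = 0.010944 kg m²; centre at d = 0.584 m, so I = I_cm + Md² gives I = 0.010944 + (0.154)(0.584)² = 0.063467 kg m².
Thin rod: I_cm = (1/12)ML² = (1/12)(3.06)(1.29)² = 0.42435 kg m²; centre at d = 0.0802 m, so I = I_cm + Md² gives I = 0.42435 + (3.06)(0.0802)² = 0.44403 kg m².
Total I = 0.5766 + 0.063467 + 0.44403 = 1.0841 kg m².

1.08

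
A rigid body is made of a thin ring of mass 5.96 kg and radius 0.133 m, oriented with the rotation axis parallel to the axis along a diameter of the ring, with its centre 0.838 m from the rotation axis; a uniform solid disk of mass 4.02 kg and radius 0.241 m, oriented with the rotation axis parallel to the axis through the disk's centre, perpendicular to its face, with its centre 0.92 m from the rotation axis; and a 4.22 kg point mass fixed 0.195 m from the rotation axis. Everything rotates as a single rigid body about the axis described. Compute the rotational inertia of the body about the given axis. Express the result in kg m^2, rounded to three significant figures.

Thin ring: I_cm = (1/2)MR² = (1/2)(5.96)(0.133)² = 0.052713 kg m^2; centre at d = 0.838 m, so the parallel axis theorem gives I = 0.052713 + (5.96)(0.838)² = 4.2381 kg m^2.
Solid disk: I_cm = (1/2)MR² = (1/2)(4.02)(0.241)² = 0.11674 kg m^2; centre at d = 0.92 m, so the parallel axis theorem gives I = 0.11674 + (4.02)(0.92)² = 3.5193 kg m^2.
Point mass: I_cm = 0; centre at d = 0.195 m, so the parallel axis theorem gives I = 0 + (4.22)(0.195)² = 0.16047 kg m^2.
Total I = 4.2381 + 3.5193 + 0.16047 = 7.9178 kg m^2.

7.92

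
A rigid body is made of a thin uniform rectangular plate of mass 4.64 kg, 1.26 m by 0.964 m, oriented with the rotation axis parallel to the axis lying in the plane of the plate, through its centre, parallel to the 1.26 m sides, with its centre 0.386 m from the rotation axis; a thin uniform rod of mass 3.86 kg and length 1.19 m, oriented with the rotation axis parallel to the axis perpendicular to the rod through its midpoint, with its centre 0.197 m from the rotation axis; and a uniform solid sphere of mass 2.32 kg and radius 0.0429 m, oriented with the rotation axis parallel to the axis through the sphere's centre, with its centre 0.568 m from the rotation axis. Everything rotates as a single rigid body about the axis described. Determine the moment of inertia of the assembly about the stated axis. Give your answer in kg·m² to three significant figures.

Rectangular plate: I_cm = (1/12)Mb² = (1/12)(4.64)(0.964)² = 0.35933 kg·m²; centre at d = 0.386 m, so the parallel axis theorem gives I = 0.35933 + (4.64)(0.386)² = 1.0507 kg·m².
Thin rod: I_cm = (1/12)ML² = (1/12)(3.86)(1.19)² = 0.45551 kg·m²; centre at d = 0.197 m, so the parallel axis theorem gives I = 0.45551 + (3.86)(0.197)² = 0.60531 kg·m².
Solid sphere: I_cm = (2/5)MR² = (2/5)(2.32)(0.0429)² = 0.0017079 kg·m²; centre at d = 0.568 m, so the parallel axis theorem gives I = 0.0017079 + (2.32)(0.568)² = 0.7502 kg·m².
Total I = 1.0507 + 0.60531 + 0.7502 = 2.4062 kg·m².

2.41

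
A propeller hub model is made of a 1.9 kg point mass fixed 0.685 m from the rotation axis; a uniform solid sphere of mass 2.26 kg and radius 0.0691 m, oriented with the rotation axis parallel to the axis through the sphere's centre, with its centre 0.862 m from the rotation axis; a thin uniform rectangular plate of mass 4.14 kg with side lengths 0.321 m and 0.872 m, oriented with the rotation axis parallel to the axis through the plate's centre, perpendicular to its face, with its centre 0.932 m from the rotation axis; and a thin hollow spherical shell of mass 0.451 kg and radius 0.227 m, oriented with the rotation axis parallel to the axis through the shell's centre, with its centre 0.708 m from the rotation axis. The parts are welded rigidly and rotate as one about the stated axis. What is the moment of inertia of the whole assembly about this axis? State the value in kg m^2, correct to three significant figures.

Point mass: I_cm = 0; centre at d = 0.685 m, so I = I_cm + Md² gives I = 0 + (1.9)(0.685)² = 0.89153 kg m^2.
Solid sphere: I_cm = (2/5)MR² = (2/5)(2.26)(0.0691)² = 0.0043164 kg m^2; centre at d = 0.862 m, so I = I_cm + Md² gives I = 0.0043164 + (2.26)(0.862)² = 1.6836 kg m^2.
Rectangular plate: I_cm = (1/12)M(a²+b²) = (1/12)(4.14)[(0.321)² + (0.872)²] = 0.29788 kg m^2; centre at d = 0.932 m, so I = I_cm + Md² gives I = 0.29788 + (4.14)(0.932)² = 3.894 kg m^2.
Spherical shell: I_cm = (2/3)MR² = (2/3)(0.451)(0.227)² = 0.015493 kg m^2; centre at d = 0.708 m, so I = I_cm + Md² gives I = 0.015493 + (0.451)(0.708)² = 0.24156 kg m^2.
Total I = 0.89153 + 1.6836 + 3.894 + 0.24156 = 6.7107 kg m^2.

6.71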